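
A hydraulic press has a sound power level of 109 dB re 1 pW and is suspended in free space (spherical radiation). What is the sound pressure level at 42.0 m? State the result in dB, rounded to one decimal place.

Free-field spherical radiation: L_p = L_w − 10·log₁₀(4π·r²), r = 42.0 m.
4π·r² = 2.217e+04 m², 10·log₁₀ of that is 43.457 dB.
L_p = 109 − 43.457 = 65.54 dB.

65.5 dB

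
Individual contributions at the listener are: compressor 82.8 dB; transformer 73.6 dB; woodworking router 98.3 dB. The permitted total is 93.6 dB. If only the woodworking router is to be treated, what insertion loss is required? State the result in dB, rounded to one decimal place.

The untreated sources together contribute 10^(82.8/10) + 10^(73.6/10) = 2.135e+08, i.e. 83.29 dB.
The limit corresponds to 10^(93.6/10) = 2.291e+09; subtracting the fixed part leaves 2.077e+09 for the woodworking router, i.e. 93.18 dB.
Required insertion loss = 98.3 − 93.18 = 5.12 dB.

5.1 dB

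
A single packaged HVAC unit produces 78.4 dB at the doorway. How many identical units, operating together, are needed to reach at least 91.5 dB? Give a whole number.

21

The shortfall is 91.5 − 78.4 = 13.1 dB, and N units add 10·log₁₀ N, so need 10·log₁₀ N ≥ 13.1.
N ≥ 10^(13.1/10) = 20.417, so N = 21.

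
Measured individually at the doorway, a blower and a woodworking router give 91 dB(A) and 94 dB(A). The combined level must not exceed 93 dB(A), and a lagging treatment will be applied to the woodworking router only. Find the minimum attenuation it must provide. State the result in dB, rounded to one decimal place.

5.3 dB

Everything except the woodworking router sums to 10^(91/10) = 1.259e+09 in linear terms, 91.00 dB(A).
The limit corresponds to 10^(93/10) = 1.995e+09; subtracting the fixed part leaves 7.363e+08 for the woodworking router, i.e. 88.67 dB(A).
So the woodworking router must be reduced from 94 to 88.67 dB(A): IL = 5.33 dB.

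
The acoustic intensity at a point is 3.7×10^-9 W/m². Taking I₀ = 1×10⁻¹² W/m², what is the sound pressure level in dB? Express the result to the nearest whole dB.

36 dB

L = 10·log₁₀(I/I₀) = 10·log₁₀(3.7×10^-9/10⁻¹²) = 10·log₁₀(3.7×10^3).
L = 10·(0.5682 + 3) = 35.68 dB.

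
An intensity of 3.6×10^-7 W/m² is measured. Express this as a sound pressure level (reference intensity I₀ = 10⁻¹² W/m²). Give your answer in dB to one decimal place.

L = 10·log₁₀(I/I₀) = 10·log₁₀(3.6×10^-7/10⁻¹²) = 10·log₁₀(3.6×10^5).
L = 10·(0.5563 + 5) = 55.56 dB.

55.6 dB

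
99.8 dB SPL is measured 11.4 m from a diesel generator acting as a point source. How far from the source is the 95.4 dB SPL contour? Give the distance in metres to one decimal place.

18.9 m

Point-source spreading drops the level by 20·log₁₀(r₂/r₁); inverting, r₂/r₁ = 10^(ΔL/20).
r₂ = 11.4·10^((99.8−95.4)/20) = 11.4·10^(4.4/20) = 18.92 m.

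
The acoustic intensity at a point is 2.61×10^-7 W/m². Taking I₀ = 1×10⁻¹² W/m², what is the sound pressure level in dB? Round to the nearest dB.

I/I₀ = 2.61×10^-7/10⁻¹² = 2.61×10^5, and L = 10·log₁₀(I/I₀).
L = 10·(0.4166 + 5) = 54.17 dB.

54 dB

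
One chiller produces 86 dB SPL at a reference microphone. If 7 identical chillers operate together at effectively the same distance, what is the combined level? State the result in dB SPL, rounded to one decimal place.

N identical incoherent sources raise the level by 10·log₁₀ N.
L_total = 86 + 10·log₁₀(7) = 86 + 8.451 = 94.45 dB SPL.

94.5 dB SPL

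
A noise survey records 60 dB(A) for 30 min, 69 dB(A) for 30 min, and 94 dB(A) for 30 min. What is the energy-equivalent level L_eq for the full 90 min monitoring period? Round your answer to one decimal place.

89.2 dB(A)

Weight each interval's intensity by its duration and average over T = 90 min:
Σ tᵢ·10^(Lᵢ/10) = 30·10^(60/10) + 30·10^(69/10) + 30·10^(94/10) = 7.562e+10.
L_eq = 10·log₁₀(7.562e+10/90) = 89.24 dB(A).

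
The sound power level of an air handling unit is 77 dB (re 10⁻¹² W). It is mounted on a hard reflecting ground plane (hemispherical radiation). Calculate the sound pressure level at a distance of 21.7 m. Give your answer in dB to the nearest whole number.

The power spreads over a hemisphere of area 2π·r², so L_p = L_w − 10·log₁₀(2π·r²).
2π·r² = 2959 m², 10·log₁₀ of that is 34.711 dB.
L_p = 77 − 34.711 = 42.29 dB.

42 dB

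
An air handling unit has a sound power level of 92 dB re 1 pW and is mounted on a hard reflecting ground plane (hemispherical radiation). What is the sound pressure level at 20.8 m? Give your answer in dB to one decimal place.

Free-field hemispherical radiation: L_p = L_w − 10·log₁₀(2π·r²), r = 20.8 m.
2π·r² = 2718 m², 10·log₁₀ of that is 34.343 dB.
L_p = 92 − 34.343 = 57.66 dB.

57.7 dB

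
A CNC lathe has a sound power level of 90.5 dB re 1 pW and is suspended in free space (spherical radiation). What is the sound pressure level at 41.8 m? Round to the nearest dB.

47 dB

L_p = L_w − 10·log₁₀(4π·r²) with r = 41.8 m.
4π·r² = 2.196e+04 m², 10·log₁₀ of that is 43.416 dB.
L_p = 90.5 − 43.416 = 47.08 dB.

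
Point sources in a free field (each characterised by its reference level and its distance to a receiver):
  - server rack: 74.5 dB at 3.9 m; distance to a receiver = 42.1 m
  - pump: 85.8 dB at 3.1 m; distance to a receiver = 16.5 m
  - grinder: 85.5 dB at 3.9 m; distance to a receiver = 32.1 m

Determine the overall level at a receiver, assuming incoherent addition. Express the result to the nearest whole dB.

First find each source's level at the receiver (point-source: −20·log₁₀(r/r_ref)), then combine on an intensity basis.
server rack: 74.5 − 20·log₁₀(42.1/3.9) = 74.5 − 20.66 = 53.84 dB.
pump: 85.8 − 20·log₁₀(16.5/3.1) = 85.8 − 14.52 = 71.28 dB.
grinder: 85.5 − 20·log₁₀(32.1/3.9) = 85.5 − 18.31 = 67.19 dB.
Σ 10^(L/10) = 1.890e+07 → L_total = 10·log₁₀(1.890e+07) = 72.76 dB.

73 dB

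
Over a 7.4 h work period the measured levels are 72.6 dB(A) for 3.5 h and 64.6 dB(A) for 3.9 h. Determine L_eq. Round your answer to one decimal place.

70.1 dB(A)

The energy average is taken in the linear domain: L_eq = 10·log₁₀[(Σ tᵢ·10^(Lᵢ/10))/T], T = 7.4 h.
Σ tᵢ·10^(Lᵢ/10) = 3.5·10^(72.6/10) + 3.9·10^(64.6/10) = 7.494e+07.
L_eq = 10·log₁₀(7.494e+07/7.4) = 70.05 dB(A).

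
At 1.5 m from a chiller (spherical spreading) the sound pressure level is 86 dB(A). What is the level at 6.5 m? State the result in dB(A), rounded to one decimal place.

Spherical spreading from a point source gives a 20·log₁₀(r₂/r₁) drop.
L₂ = 86 − 20·log₁₀(6.5/1.5) = 86 − 12.736 = 73.26 dB(A).

73.3 dB(A)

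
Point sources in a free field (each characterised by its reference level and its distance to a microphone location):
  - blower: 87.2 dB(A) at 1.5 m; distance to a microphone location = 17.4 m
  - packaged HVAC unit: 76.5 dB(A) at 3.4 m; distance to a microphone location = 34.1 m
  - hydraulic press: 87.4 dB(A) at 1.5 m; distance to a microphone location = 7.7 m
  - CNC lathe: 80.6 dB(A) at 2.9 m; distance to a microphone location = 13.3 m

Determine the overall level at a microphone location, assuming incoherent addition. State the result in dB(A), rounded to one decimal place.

74.9 dB(A)

First find each source's level at the receiver (point-source: −20·log₁₀(r/r_ref)), then combine on an intensity basis.
blower: 87.2 − 20·log₁₀(17.4/1.5) = 87.2 − 21.29 = 65.91 dB(A).
packaged HVAC unit: 76.5 − 20·log₁₀(34.1/3.4) = 76.5 − 20.03 = 56.47 dB(A).
hydraulic press: 87.4 − 20·log₁₀(7.7/1.5) = 87.4 − 14.21 = 73.19 dB(A).
CNC lathe: 80.6 − 20·log₁₀(13.3/2.9) = 80.6 − 13.23 = 67.37 dB(A).
Σ 10^(L/10) = 3.066e+07 → L_total = 10·log₁₀(3.066e+07) = 74.87 dB(A).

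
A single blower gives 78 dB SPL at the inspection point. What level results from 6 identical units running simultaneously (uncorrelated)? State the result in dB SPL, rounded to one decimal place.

85.8 dB SPL

N identical incoherent sources raise the level by 10·log₁₀ N.
L_total = 78 + 10·log₁₀(6) = 78 + 7.782 = 85.78 dB SPL.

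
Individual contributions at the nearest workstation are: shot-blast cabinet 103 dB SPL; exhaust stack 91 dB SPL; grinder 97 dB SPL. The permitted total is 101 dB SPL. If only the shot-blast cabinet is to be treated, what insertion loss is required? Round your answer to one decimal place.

5.0 dB

The untreated sources together contribute 10^(91/10) + 10^(97/10) = 6.271e+09, i.e. 97.97 dB SPL.
To meet 101 dB SPL overall, the treated shot-blast cabinet may contribute at most 10^(101/10) − 6.271e+09 = 6.318e+09, i.e. 98.01 dB SPL.
So the shot-blast cabinet must be reduced from 103 to 98.01 dB SPL: IL = 4.99 dB.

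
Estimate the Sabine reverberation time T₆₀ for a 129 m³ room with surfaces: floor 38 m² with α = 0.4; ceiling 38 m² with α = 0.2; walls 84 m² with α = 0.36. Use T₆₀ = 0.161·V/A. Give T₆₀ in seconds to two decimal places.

Total absorption A = 38·0.4 + 38·0.2 + 84·0.36 = 53.04 m² sabins.
T₆₀ = 0.161·V/A = 0.161·129/53.04 = 0.392 s.

0.39 s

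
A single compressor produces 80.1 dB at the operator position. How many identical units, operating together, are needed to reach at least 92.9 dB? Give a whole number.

N identical sources give L₁ + 10·log₁₀ N, so require 10·log₁₀ N ≥ 92.9 − 80.1 = 12.8 dB.
N ≥ 10^(12.8/10) = 19.055, so N = 20.

20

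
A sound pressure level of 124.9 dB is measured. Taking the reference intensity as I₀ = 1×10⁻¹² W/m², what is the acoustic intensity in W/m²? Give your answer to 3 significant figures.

L = 10·log₁₀(I/I₀) ⇒ I = I₀·10^(L/10) = 10⁻¹² × 10^12.49.

3.09 W/m²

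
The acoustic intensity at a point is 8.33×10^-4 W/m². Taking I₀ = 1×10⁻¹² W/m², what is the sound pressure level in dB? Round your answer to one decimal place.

I/I₀ = 8.33×10^-4/10⁻¹² = 8.33×10^8, and L = 10·log₁₀(I/I₀).
L = 10·(0.9206 + 8) = 89.21 dB.

89.2 dB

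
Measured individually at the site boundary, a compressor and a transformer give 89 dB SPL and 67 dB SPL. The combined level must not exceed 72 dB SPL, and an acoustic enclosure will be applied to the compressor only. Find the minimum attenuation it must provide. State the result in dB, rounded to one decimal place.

18.7 dB

Fixed contribution from the other source: Σ 10^(L/10) = 10^(67/10) = 5.012e+06 (67.00 dB SPL).
The limit corresponds to 10^(72/10) = 1.585e+07; subtracting the fixed part leaves 1.084e+07 for the compressor, i.e. 70.35 dB SPL.
Required insertion loss = 89 − 70.35 = 18.65 dB.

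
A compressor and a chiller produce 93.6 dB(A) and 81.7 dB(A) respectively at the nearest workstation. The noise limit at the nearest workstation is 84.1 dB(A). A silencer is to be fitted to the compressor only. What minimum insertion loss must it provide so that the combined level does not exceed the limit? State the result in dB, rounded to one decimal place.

13.2 dB

The untreated sources together contribute 10^(81.7/10) = 1.479e+08, i.e. 81.70 dB(A).
To meet 84.1 dB(A) overall, the treated compressor may contribute at most 10^(84.1/10) − 1.479e+08 = 1.091e+08, i.e. 80.38 dB(A).
Required insertion loss = 93.6 − 80.38 = 13.22 dB.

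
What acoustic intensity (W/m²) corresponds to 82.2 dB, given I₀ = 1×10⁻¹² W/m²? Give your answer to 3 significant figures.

L = 10·log₁₀(I/I₀) ⇒ I = I₀·10^(L/10) = 10⁻¹² × 10^8.22.

0.000166 W/m²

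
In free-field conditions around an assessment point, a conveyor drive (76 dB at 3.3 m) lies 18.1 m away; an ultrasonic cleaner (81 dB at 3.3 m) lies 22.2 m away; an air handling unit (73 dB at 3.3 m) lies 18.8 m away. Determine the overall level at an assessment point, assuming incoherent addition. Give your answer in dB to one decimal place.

Propagate each source to the receiver with L = L_ref − 20·log₁₀(r/r_ref), then add intensities.
conveyor drive: 76 − 20·log₁₀(18.1/3.3) = 76 − 14.78 = 61.22 dB.
ultrasonic cleaner: 81 − 20·log₁₀(22.2/3.3) = 81 − 16.56 = 64.44 dB.
air handling unit: 73 − 20·log₁₀(18.8/3.3) = 73 − 15.11 = 57.89 dB.
Σ 10^(L/10) = 4.720e+06 → L_total = 10·log₁₀(4.720e+06) = 66.74 dB.

66.7 dB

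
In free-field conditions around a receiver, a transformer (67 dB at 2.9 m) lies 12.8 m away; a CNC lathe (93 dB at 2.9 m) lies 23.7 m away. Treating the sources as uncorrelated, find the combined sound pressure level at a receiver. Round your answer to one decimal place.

74.8 dB

First find each source's level at the receiver (point-source: −20·log₁₀(r/r_ref)), then combine on an intensity basis.
transformer: 67 − 20·log₁₀(12.8/2.9) = 67 − 12.90 = 54.10 dB.
CNC lathe: 93 − 20·log₁₀(23.7/2.9) = 93 − 18.25 = 74.75 dB.
Σ 10^(L/10) = 3.013e+07 → L_total = 10·log₁₀(3.013e+07) = 74.79 dB.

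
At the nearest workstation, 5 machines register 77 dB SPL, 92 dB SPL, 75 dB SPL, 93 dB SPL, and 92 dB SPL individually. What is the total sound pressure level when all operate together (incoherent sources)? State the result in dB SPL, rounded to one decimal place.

97.2 dB SPL

For uncorrelated sources the intensities add, so convert each level to linear form, sum, and take 10·log₁₀ of the total.
Σ 10^(L/10) = 10^(77/10) + 10^(92/10) + 10^(75/10) + 10^(93/10) + 10^(92/10) = 5.247e+09.
L_total = 10·log₁₀(5.247e+09) = 97.20 dB SPL.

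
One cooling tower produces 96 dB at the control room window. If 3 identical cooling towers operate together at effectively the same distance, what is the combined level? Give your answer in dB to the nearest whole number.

With 3 equal, uncorrelated contributions the intensity is 3× that of one unit, giving a rise of 10·log₁₀ 3.
L_total = 96 + 10·log₁₀(3) = 96 + 4.771 = 100.77 dB.

101 dB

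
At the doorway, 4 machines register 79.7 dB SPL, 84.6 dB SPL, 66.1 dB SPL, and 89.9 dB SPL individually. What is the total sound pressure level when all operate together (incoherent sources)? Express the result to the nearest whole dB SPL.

91 dB SPL

Incoherent sources combine by intensity addition: L_total = 10·log₁₀(Σ 10^(L_i/10)).
Σ 10^(L/10) = 10^(79.7/10) + 10^(84.6/10) + 10^(66.1/10) + 10^(89.9/10) = 1.363e+09.
L_total = 10·log₁₀(1.363e+09) = 91.35 dB SPL.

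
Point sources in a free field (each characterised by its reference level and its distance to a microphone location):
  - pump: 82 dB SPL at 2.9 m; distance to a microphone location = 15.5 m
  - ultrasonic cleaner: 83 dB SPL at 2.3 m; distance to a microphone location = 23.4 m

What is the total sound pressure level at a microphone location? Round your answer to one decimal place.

68.7 dB SPL

Propagate each source to the receiver with L = L_ref − 20·log₁₀(r/r_ref), then add intensities.
pump: 82 − 20·log₁₀(15.5/2.9) = 82 − 14.56 = 67.44 dB SPL.
ultrasonic cleaner: 83 − 20·log₁₀(23.4/2.3) = 83 − 20.15 = 62.85 dB SPL.
Σ 10^(L/10) = 7.476e+06 → L_total = 10·log₁₀(7.476e+06) = 68.74 dB SPL.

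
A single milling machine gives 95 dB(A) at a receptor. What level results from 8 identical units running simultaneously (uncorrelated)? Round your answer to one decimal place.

104.0 dB(A)

N identical incoherent sources raise the level by 10·log₁₀ N.
L_total = 95 + 10·log₁₀(8) = 95 + 9.031 = 104.03 dB(A).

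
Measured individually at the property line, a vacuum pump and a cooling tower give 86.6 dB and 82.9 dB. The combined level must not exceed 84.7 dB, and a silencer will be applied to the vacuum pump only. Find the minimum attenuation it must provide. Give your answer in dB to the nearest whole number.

7 dB

Everything except the vacuum pump sums to 10^(82.9/10) = 1.950e+08 in linear terms, 82.90 dB.
The limit corresponds to 10^(84.7/10) = 2.951e+08; subtracting the fixed part leaves 1.001e+08 for the vacuum pump, i.e. 80.01 dB.
So the vacuum pump must be reduced from 86.6 to 80.01 dB: IL = 6.59 dB.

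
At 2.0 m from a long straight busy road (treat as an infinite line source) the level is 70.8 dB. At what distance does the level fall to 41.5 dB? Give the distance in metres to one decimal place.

Line-source spreading drops the level by 10·log₁₀(r₂/r₁); inverting, r₂/r₁ = 10^(ΔL/10).
r₂ = 2.0·10^((70.8−41.5)/10) = 2.0·10^(29.3/10) = 1702.28 m.

1702.3 m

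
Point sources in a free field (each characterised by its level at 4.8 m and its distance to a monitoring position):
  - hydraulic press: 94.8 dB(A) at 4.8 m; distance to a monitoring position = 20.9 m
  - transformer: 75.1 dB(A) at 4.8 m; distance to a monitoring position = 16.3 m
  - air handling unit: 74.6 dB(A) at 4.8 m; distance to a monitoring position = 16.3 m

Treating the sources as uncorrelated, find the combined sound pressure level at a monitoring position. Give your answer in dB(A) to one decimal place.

Apply inverse-square spreading to bring every level to the receiver, then sum 10^(L/10).
hydraulic press: 94.8 − 20·log₁₀(20.9/4.8) = 94.8 − 12.78 = 82.02 dB(A).
transformer: 75.1 − 20·log₁₀(16.3/4.8) = 75.1 − 10.62 = 64.48 dB(A).
air handling unit: 74.6 − 20·log₁₀(16.3/4.8) = 74.6 − 10.62 = 63.98 dB(A).
Σ 10^(L/10) = 1.646e+08 → L_total = 10·log₁₀(1.646e+08) = 82.16 dB(A).

82.2 dB(A)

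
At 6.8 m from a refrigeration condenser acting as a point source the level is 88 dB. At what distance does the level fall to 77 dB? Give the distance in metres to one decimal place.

The 11.0 dB drop corresponds to a distance ratio of 10^(11.0/20) for a point source.
r₂ = 6.8·10^((88−77)/20) = 6.8·10^(11.0/20) = 24.13 m.

24.1 m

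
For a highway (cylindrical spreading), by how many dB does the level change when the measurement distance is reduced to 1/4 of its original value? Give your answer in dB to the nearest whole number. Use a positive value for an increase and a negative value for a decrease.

With cylindrical spreading the level changes by −10·log₁₀(r₂/r₁).
ΔL = −10·log₁₀(0.25) = +6.02 dB.

+6 dB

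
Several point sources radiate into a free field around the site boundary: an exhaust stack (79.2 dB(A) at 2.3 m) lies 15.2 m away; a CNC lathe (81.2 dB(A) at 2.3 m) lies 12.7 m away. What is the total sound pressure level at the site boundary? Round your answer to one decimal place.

First find each source's level at the receiver (point-source: −20·log₁₀(r/r_ref)), then combine on an intensity basis.
exhaust stack: 79.2 − 20·log₁₀(15.2/2.3) = 79.2 − 16.40 = 62.80 dB(A).
CNC lathe: 81.2 − 20·log₁₀(12.7/2.3) = 81.2 − 14.84 = 66.36 dB(A).
Σ 10^(L/10) = 6.228e+06 → L_total = 10·log₁₀(6.228e+06) = 67.94 dB(A).

67.9 dB(A)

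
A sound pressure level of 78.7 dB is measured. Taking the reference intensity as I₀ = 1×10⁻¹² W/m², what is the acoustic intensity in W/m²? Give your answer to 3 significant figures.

I/I₀ = 10^(78.7/10) = 7.413e+07, so I = 7.413e+07 × 10⁻¹² W/m².

7.41e-05 W/m²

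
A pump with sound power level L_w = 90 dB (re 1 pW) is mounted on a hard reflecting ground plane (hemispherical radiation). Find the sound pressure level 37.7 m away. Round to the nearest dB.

50 dB

The power spreads over a hemisphere of area 2π·r², so L_p = L_w − 10·log₁₀(2π·r²).
2π·r² = 8930 m², 10·log₁₀ of that is 39.509 dB.
L_p = 90 − 39.509 = 50.49 dB.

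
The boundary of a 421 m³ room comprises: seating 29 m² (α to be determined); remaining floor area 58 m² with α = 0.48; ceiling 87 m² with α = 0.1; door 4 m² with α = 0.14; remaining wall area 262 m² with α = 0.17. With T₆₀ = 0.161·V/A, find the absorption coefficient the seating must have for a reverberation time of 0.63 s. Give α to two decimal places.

0.89

A = 0.161·V/T₆₀ = 0.161·421/0.63 = 107.59 m² sabins.
Absorption from the other surfaces = 58·0.48 + 87·0.1 + 4·0.14 + 262·0.17 = 81.64 m², so the seating must supply 25.95 m² over 29 m².
α = 25.95/29 = 0.895.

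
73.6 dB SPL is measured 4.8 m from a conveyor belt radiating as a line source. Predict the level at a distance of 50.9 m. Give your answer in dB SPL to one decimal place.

63.3 dB SPL

Line-source attenuation: ΔL = 10·log₁₀(r₂/r₁) = 10·log₁₀(50.9/4.8) = 10.255 dB.
L₂ = 73.6 − 10·log₁₀(50.9/4.8) = 73.6 − 10.255 = 63.35 dB SPL.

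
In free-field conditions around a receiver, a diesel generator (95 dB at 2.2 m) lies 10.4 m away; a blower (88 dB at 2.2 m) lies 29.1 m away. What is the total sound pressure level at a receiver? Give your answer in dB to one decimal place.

Apply inverse-square spreading to bring every level to the receiver, then sum 10^(L/10).
diesel generator: 95 − 20·log₁₀(10.4/2.2) = 95 − 13.49 = 81.51 dB.
blower: 88 − 20·log₁₀(29.1/2.2) = 88 − 22.43 = 65.57 dB.
Σ 10^(L/10) = 1.451e+08 → L_total = 10·log₁₀(1.451e+08) = 81.62 dB.

81.6 dB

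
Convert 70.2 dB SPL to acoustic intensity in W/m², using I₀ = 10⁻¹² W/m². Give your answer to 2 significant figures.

I/I₀ = 10^(70.2/10) = 1.047e+07, so I = 1.047e+07 × 10⁻¹² W/m².

1.0e-05 W/m²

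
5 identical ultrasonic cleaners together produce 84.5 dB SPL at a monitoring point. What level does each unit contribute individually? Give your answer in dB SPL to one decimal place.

For N identical incoherent sources L_total = L₁ + 10·log₁₀ N, so L₁ = 84.5 − 10·log₁₀(5) = 84.5 − 6.990.

77.5 dB SPL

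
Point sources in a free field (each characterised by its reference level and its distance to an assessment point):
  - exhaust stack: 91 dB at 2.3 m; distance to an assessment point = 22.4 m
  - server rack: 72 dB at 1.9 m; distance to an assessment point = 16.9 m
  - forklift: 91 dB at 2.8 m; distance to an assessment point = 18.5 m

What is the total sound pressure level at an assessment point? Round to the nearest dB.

76 dB

Propagate each source to the receiver with L = L_ref − 20·log₁₀(r/r_ref), then add intensities.
exhaust stack: 91 − 20·log₁₀(22.4/2.3) = 91 − 19.77 = 71.23 dB.
server rack: 72 − 20·log₁₀(16.9/1.9) = 72 − 18.98 = 53.02 dB.
forklift: 91 − 20·log₁₀(18.5/2.8) = 91 − 16.40 = 74.60 dB.
Σ 10^(L/10) = 4.231e+07 → L_total = 10·log₁₀(4.231e+07) = 76.26 dB.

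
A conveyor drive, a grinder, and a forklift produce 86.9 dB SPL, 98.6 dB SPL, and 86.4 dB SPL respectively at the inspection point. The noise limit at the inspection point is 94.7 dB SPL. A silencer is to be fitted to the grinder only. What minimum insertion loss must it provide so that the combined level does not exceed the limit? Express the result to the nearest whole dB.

6 dB

Everything except the grinder sums to 10^(86.9/10) + 10^(86.4/10) = 9.263e+08 in linear terms, 89.67 dB SPL.
To meet 94.7 dB SPL overall, the treated grinder may contribute at most 10^(94.7/10) − 9.263e+08 = 2.025e+09, i.e. 93.06 dB SPL.
Required insertion loss = 98.6 − 93.06 = 5.54 dB.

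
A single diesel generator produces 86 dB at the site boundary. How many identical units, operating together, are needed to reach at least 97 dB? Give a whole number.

Need L₁ + 10·log₁₀ N ≥ 97, i.e. log₁₀ N ≥ 1.10.
N ≥ 10^(11.0/10) = 12.589, so N = 13.

13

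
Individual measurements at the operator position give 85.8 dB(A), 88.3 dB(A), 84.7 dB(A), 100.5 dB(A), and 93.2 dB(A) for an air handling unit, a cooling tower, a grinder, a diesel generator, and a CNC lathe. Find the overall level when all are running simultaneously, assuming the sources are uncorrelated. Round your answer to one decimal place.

101.7 dB(A)

Incoherent sources combine by intensity addition: L_total = 10·log₁₀(Σ 10^(L_i/10)).
Σ 10^(L/10) = 10^(85.8/10) + 10^(88.3/10) + 10^(84.7/10) + 10^(100.5/10) + 10^(93.2/10) = 1.466e+10.
L_total = 10·log₁₀(1.466e+10) = 101.66 dB(A).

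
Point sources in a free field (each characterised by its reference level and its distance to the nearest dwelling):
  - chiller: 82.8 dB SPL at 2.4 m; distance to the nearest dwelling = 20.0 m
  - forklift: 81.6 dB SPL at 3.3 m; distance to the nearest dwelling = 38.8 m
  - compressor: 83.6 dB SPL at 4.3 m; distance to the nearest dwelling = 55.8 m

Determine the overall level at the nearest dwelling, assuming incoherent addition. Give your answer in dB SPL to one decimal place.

67.1 dB SPL

Propagate each source to the receiver with L = L_ref − 20·log₁₀(r/r_ref), then add intensities.
chiller: 82.8 − 20·log₁₀(20.0/2.4) = 82.8 − 18.42 = 64.38 dB SPL.
forklift: 81.6 − 20·log₁₀(38.8/3.3) = 81.6 − 21.41 = 60.19 dB SPL.
compressor: 83.6 − 20·log₁₀(55.8/4.3) = 83.6 − 22.26 = 61.34 dB SPL.
Σ 10^(L/10) = 5.150e+06 → L_total = 10·log₁₀(5.150e+06) = 67.12 dB SPL.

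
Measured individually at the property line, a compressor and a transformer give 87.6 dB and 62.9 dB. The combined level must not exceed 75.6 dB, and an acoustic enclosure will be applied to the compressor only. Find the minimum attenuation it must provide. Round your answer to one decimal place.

12.2 dB

The untreated sources together contribute 10^(62.9/10) = 1.950e+06, i.e. 62.90 dB.
To meet 75.6 dB overall, the treated compressor may contribute at most 10^(75.6/10) − 1.950e+06 = 3.436e+07, i.e. 75.36 dB.
So the compressor must be reduced from 87.6 to 75.36 dB: IL = 12.24 dB.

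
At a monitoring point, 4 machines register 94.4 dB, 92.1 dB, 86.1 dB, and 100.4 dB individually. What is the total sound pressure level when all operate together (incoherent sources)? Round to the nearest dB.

102 dB

Incoherent sources combine by intensity addition: L_total = 10·log₁₀(Σ 10^(L_i/10)).
Σ 10^(L/10) = 10^(94.4/10) + 10^(92.1/10) + 10^(86.1/10) + 10^(100.4/10) = 1.575e+10.
L_total = 10·log₁₀(1.575e+10) = 101.97 dB.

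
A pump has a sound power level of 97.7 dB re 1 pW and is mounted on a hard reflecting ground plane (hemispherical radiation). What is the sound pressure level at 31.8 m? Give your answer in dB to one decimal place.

The power spreads over a hemisphere of area 2π·r², so L_p = L_w − 10·log₁₀(2π·r²).
2π·r² = 6354 m², 10·log₁₀ of that is 38.030 dB.
L_p = 97.7 − 38.030 = 59.67 dB.

59.7 dB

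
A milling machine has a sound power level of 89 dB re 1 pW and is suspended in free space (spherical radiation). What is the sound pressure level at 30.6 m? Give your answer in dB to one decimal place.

48.3 dB

L_p = L_w − 10·log₁₀(4π·r²) with r = 30.6 m.
4π·r² = 1.177e+04 m², 10·log₁₀ of that is 40.707 dB.
L_p = 89 − 40.707 = 48.29 dB.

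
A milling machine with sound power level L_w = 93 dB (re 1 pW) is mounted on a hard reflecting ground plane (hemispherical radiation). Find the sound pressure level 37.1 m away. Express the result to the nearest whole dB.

Free-field hemispherical radiation: L_p = L_w − 10·log₁₀(2π·r²), r = 37.1 m.
2π·r² = 8648 m², 10·log₁₀ of that is 39.369 dB.
L_p = 93 − 39.369 = 53.63 dB.

54 dB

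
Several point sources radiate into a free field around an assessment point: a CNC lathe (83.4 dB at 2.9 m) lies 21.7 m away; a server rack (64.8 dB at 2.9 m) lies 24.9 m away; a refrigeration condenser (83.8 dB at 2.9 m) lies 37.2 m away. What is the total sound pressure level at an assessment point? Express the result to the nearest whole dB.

First find each source's level at the receiver (point-source: −20·log₁₀(r/r_ref)), then combine on an intensity basis.
CNC lathe: 83.4 − 20·log₁₀(21.7/2.9) = 83.4 − 17.48 = 65.92 dB.
server rack: 64.8 − 20·log₁₀(24.9/2.9) = 64.8 − 18.68 = 46.12 dB.
refrigeration condenser: 83.8 − 20·log₁₀(37.2/2.9) = 83.8 − 22.16 = 61.64 dB.
Σ 10^(L/10) = 5.406e+06 → L_total = 10·log₁₀(5.406e+06) = 67.33 dB.

67 dB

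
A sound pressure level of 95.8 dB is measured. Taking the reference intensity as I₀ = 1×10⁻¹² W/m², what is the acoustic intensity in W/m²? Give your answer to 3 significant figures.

0.00380 W/m²

I = I₀·10^(L/10) = 10⁻¹² × 10^(95.8/10) = 10^(-2.420).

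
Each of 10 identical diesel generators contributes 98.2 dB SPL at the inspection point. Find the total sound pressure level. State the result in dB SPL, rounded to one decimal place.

With 10 equal, uncorrelated contributions the intensity is 10× that of one unit, giving a rise of 10·log₁₀ 10.
L_total = 98.2 + 10·log₁₀(10) = 98.2 + 10.000 = 108.20 dB SPL.

108.2 dB SPL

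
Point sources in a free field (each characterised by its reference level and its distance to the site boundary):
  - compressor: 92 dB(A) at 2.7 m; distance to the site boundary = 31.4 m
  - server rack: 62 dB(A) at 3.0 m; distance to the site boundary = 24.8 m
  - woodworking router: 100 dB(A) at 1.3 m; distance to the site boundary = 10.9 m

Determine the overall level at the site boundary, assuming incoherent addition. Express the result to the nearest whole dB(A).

Propagate each source to the receiver with L = L_ref − 20·log₁₀(r/r_ref), then add intensities.
compressor: 92 − 20·log₁₀(31.4/2.7) = 92 − 21.31 = 70.69 dB(A).
server rack: 62 − 20·log₁₀(24.8/3.0) = 62 − 18.35 = 43.65 dB(A).
woodworking router: 100 − 20·log₁₀(10.9/1.3) = 100 − 18.47 = 81.53 dB(A).
Σ 10^(L/10) = 1.540e+08 → L_total = 10·log₁₀(1.540e+08) = 81.87 dB(A).

82 dB(A)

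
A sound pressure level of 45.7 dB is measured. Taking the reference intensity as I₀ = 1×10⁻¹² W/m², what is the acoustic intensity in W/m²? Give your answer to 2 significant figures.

I/I₀ = 10^(45.7/10) = 3.715e+04, so I = 3.715e+04 × 10⁻¹² W/m².

3.7e-08 W/m²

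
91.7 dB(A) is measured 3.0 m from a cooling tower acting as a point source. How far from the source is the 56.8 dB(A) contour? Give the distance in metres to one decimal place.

166.8 m

The 34.9 dB drop corresponds to a distance ratio of 10^(34.9/20) for a point source.
r₂ = 3.0·10^((91.7−56.8)/20) = 3.0·10^(34.9/20) = 166.77 m.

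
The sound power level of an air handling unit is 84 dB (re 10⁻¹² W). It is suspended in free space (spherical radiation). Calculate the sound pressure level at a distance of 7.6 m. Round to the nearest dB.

The power spreads over a sphere of area 4π·r², so L_p = L_w − 10·log₁₀(4π·r²).
4π·r² = 725.8 m², 10·log₁₀ of that is 28.608 dB.
L_p = 84 − 28.608 = 55.39 dB.

55 dB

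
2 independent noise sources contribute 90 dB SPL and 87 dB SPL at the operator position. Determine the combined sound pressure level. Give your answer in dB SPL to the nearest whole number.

Incoherent sources combine by intensity addition: L_total = 10·log₁₀(Σ 10^(L_i/10)).
Σ 10^(L/10) = 10^(90/10) + 10^(87/10) = 1.501e+09.
L_total = 10·log₁₀(1.501e+09) = 91.76 dB SPL.

92 dB SPL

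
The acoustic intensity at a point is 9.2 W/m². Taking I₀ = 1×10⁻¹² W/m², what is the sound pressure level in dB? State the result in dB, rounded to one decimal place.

129.6 dB

I/I₀ = 9.2/10⁻¹² = 9.2×10^12, and L = 10·log₁₀(I/I₀).
L = 10·(0.9638 + 12) = 129.64 dB.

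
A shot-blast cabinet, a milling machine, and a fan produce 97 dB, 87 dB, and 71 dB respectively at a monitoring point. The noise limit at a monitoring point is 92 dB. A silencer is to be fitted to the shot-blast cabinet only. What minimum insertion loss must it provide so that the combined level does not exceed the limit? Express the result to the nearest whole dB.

7 dB

Fixed contribution from the other sources: Σ 10^(L/10) = 10^(87/10) + 10^(71/10) = 5.138e+08 (87.11 dB).
The limit corresponds to 10^(92/10) = 1.585e+09; subtracting the fixed part leaves 1.071e+09 for the shot-blast cabinet, i.e. 90.30 dB.
So the shot-blast cabinet must be reduced from 97 to 90.30 dB: IL = 6.70 dB.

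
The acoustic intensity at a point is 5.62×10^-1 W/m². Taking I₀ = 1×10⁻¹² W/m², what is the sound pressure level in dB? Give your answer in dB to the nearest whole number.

L = 10·log₁₀(I/I₀) = 10·log₁₀(5.62×10^-1/10⁻¹²) = 10·log₁₀(5.62×10^11).
L = 10·(0.7497 + 11) = 117.50 dB.

117 dB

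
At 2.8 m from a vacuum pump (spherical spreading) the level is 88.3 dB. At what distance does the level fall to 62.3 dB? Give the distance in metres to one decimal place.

The 26.0 dB drop corresponds to a distance ratio of 10^(26.0/20) for a point source.
r₂ = 2.8·10^((88.3−62.3)/20) = 2.8·10^(26.0/20) = 55.87 m.

55.9 m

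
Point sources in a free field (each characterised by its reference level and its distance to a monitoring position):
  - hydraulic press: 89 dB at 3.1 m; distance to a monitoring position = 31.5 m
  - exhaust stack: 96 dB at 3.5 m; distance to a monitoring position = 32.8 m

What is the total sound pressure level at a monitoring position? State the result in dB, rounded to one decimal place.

77.2 dB

Apply inverse-square spreading to bring every level to the receiver, then sum 10^(L/10).
hydraulic press: 89 − 20·log₁₀(31.5/3.1) = 89 − 20.14 = 68.86 dB.
exhaust stack: 96 − 20·log₁₀(32.8/3.5) = 96 − 19.44 = 76.56 dB.
Σ 10^(L/10) = 5.302e+07 → L_total = 10·log₁₀(5.302e+07) = 77.24 dB.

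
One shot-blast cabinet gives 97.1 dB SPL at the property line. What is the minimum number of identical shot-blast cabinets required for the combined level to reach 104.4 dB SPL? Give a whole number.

The shortfall is 104.4 − 97.1 = 7.3 dB, and N units add 10·log₁₀ N, so need 10·log₁₀ N ≥ 7.3.
N ≥ 10^(7.3/10) = 5.370, so N = 6.

6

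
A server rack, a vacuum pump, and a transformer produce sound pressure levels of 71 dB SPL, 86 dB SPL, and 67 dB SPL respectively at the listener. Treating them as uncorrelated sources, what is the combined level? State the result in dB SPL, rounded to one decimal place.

For uncorrelated sources the intensities add, so convert each level to linear form, sum, and take 10·log₁₀ of the total.
Σ 10^(L/10) = 10^(71/10) + 10^(86/10) + 10^(67/10) = 4.157e+08.
L_total = 10·log₁₀(4.157e+08) = 86.19 dB SPL.

86.2 dB SPL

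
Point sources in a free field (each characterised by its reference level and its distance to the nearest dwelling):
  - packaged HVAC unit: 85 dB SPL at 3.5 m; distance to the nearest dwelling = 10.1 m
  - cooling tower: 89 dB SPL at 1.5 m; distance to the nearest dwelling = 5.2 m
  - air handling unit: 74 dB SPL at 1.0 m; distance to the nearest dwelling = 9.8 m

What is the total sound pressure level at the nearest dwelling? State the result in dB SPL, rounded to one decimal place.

Apply inverse-square spreading to bring every level to the receiver, then sum 10^(L/10).
packaged HVAC unit: 85 − 20·log₁₀(10.1/3.5) = 85 − 9.21 = 75.79 dB SPL.
cooling tower: 89 − 20·log₁₀(5.2/1.5) = 89 − 10.80 = 78.20 dB SPL.
air handling unit: 74 − 20·log₁₀(9.8/1.0) = 74 − 19.82 = 54.18 dB SPL.
Σ 10^(L/10) = 1.043e+08 → L_total = 10·log₁₀(1.043e+08) = 80.18 dB SPL.

80.2 dB SPL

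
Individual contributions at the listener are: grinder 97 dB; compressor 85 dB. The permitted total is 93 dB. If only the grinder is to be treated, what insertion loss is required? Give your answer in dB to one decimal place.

The untreated sources together contribute 10^(85/10) = 3.162e+08, i.e. 85.00 dB.
The limit corresponds to 10^(93/10) = 1.995e+09; subtracting the fixed part leaves 1.679e+09 for the grinder, i.e. 92.25 dB.
So the grinder must be reduced from 97 to 92.25 dB: IL = 4.75 dB.

4.7 dB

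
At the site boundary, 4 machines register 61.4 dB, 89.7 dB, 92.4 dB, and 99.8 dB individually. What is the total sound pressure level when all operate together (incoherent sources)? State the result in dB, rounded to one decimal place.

Incoherent sources combine by intensity addition: L_total = 10·log₁₀(Σ 10^(L_i/10)).
Σ 10^(L/10) = 10^(61.4/10) + 10^(89.7/10) + 10^(92.4/10) + 10^(99.8/10) = 1.222e+10.
L_total = 10·log₁₀(1.222e+10) = 100.87 dB.

100.9 dB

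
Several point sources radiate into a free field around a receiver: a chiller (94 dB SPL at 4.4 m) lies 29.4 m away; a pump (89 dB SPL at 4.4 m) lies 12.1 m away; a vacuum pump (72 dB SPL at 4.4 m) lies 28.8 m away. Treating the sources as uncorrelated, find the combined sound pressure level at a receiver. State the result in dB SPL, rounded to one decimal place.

82.1 dB SPL

First find each source's level at the receiver (point-source: −20·log₁₀(r/r_ref)), then combine on an intensity basis.
chiller: 94 − 20·log₁₀(29.4/4.4) = 94 − 16.50 = 77.50 dB SPL.
pump: 89 − 20·log₁₀(12.1/4.4) = 89 − 8.79 = 80.21 dB SPL.
vacuum pump: 72 − 20·log₁₀(28.8/4.4) = 72 − 16.32 = 55.68 dB SPL.
Σ 10^(L/10) = 1.617e+08 → L_total = 10·log₁₀(1.617e+08) = 82.09 dB SPL.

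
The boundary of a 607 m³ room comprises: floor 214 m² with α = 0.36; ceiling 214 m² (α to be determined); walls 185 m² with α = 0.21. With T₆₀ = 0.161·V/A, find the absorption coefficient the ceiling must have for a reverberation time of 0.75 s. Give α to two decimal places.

A = 0.161·V/T₆₀ = 0.161·607/0.75 = 130.30 m² sabins.
Absorption from the other surfaces = 214·0.36 + 185·0.21 = 115.89 m², so the ceiling must supply 14.41 m² over 214 m².
α = 14.41/214 = 0.067.

0.07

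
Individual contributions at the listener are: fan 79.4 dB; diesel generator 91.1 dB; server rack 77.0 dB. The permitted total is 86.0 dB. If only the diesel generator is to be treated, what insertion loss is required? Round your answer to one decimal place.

6.9 dB

The untreated sources together contribute 10^(79.4/10) + 10^(77.0/10) = 1.372e+08, i.e. 81.37 dB.
The limit corresponds to 10^(86.0/10) = 3.981e+08; subtracting the fixed part leaves 2.609e+08 for the diesel generator, i.e. 84.16 dB.
So the diesel generator must be reduced from 91.1 to 84.16 dB: IL = 6.94 dB.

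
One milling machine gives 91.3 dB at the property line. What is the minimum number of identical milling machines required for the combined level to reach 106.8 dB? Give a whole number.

The shortfall is 106.8 − 91.3 = 15.5 dB, and N units add 10·log₁₀ N, so need 10·log₁₀ N ≥ 15.5.
N ≥ 10^(15.5/10) = 35.481, so N = 36.

36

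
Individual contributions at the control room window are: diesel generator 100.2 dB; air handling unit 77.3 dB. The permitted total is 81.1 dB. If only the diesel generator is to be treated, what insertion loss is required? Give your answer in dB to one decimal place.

21.4 dB

Fixed contribution from the other source: Σ 10^(L/10) = 10^(77.3/10) = 5.370e+07 (77.30 dB).
To meet 81.1 dB overall, the treated diesel generator may contribute at most 10^(81.1/10) − 5.370e+07 = 7.512e+07, i.e. 78.76 dB.
So the diesel generator must be reduced from 100.2 to 78.76 dB: IL = 21.44 dB.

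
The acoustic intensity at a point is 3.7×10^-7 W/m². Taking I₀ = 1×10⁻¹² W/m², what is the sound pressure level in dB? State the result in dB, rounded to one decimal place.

55.7 dB

I/I₀ = 3.7×10^-7/10⁻¹² = 3.7×10^5, and L = 10·log₁₀(I/I₀).
L = 10·(0.5682 + 5) = 55.68 dB.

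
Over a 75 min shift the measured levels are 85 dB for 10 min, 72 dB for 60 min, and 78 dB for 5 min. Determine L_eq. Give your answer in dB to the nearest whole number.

The energy average is taken in the linear domain: L_eq = 10·log₁₀[(Σ tᵢ·10^(Lᵢ/10))/T], T = 75 min.
Σ tᵢ·10^(Lᵢ/10) = 10·10^(85/10) + 60·10^(72/10) + 5·10^(78/10) = 4.429e+09.
L_eq = 10·log₁₀(4.429e+09/75) = 77.71 dB.

78 dB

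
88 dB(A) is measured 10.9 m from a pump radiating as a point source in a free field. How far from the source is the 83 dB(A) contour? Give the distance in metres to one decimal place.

19.4 m

The 5.0 dB drop corresponds to a distance ratio of 10^(5.0/20) for a point source.
r₂ = 10.9·10^((88−83)/20) = 10.9·10^(5.0/20) = 19.38 m.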